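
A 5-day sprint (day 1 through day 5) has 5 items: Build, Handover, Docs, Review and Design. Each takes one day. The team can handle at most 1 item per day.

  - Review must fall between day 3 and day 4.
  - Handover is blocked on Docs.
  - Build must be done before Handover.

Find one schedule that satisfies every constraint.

Docs -> day 2; Build -> day 1; Handover -> day 4; Design -> day 5; Review -> day 3

Checking: Build(day 1) before Handover(day 4); Docs(day 2) before Handover(day 4); Review=day 3 in [day 3,day 4]; max 1 per day (cap 1).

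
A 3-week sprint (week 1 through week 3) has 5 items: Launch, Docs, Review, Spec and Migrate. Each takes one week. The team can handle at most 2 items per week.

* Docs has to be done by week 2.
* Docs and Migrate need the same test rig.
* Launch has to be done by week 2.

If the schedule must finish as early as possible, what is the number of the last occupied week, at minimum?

week 3

With at most 2 per week and 5 tasks, at least 3 weeks are needed.
3 works (last occupied week: week 3): for example Review in week 2; Migrate in week 3; Launch in week 1; Spec in week 2; Docs in week 1.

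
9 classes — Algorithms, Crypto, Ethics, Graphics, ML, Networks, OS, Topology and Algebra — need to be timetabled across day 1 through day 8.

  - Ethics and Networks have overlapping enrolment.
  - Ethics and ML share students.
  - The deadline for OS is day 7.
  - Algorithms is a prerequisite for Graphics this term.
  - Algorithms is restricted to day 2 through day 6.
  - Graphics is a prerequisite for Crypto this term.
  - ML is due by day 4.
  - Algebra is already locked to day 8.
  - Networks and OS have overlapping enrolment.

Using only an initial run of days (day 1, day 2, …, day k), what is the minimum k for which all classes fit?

The precedence chain requires at least 3 distinct days.
Algebra can't be placed before day 8, so the schedule must run through at least day 8.
8 works (last occupied day: day 8): for example Algebra in day 8; Topology in day 1; OS in day 1; Graphics in day 3; ML in day 1; Ethics in day 2; Networks in day 3; Algorithms in day 2; Crypto in day 4.

8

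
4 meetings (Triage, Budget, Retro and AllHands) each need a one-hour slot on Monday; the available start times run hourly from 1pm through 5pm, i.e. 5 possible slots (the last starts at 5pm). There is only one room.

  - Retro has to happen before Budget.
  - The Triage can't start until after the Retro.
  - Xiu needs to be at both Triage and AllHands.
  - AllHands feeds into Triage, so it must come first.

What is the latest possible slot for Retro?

3pm

Downstream work caps Retro at 4pm.
Retro at 3pm is achievable: Budget=5pm; AllHands=1pm; Triage=4pm; Retro=3pm.
Nothing later works — the conflict and capacity constraints rule out every slot after 3pm.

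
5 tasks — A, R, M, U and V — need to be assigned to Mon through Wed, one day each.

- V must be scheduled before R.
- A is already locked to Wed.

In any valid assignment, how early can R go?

Precedence pushes R to at least Tue.
R at Tue is achievable: R=Tue; V=Mon; M=Mon; U=Mon; A=Wed.

Tue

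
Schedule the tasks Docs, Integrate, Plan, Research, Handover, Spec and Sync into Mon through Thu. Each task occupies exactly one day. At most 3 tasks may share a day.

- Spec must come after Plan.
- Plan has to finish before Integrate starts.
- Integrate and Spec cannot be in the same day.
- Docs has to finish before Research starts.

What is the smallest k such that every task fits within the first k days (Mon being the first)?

The precedence chain requires at least 2 distinct days.
With at most 3 per day and 7 tasks, at least 3 days are needed.
3 works (last occupied day: Wed): for example Handover in Mon, Docs in Mon, Sync in Tue, Spec in Wed, Plan in Mon, Integrate in Tue, Research in Tue.

3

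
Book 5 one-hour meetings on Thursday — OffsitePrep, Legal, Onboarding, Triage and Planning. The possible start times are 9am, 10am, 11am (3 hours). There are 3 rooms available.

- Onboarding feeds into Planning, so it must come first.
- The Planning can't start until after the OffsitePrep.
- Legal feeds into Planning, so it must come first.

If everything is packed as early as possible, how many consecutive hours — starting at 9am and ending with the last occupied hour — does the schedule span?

2 hours

The precedence chain requires at least 2 distinct hours.
With at most 3 per hour and 5 meetings, at least 2 hours are needed.
2 works (last occupied hour: 10am): for example Triage in 10am, OffsitePrep in 9am, Onboarding in 9am, Legal in 9am, Planning in 10am.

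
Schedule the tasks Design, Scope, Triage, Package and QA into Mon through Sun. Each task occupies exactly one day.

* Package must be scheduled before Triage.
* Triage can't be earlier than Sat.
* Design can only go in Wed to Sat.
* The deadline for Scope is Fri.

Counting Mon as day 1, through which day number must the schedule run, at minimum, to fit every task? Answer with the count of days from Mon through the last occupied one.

6 days

The precedence chain requires at least 2 distinct days.
Triage can't be placed before Sat — that is day 6 counting from Mon — so the schedule must run through at least 6 days.
6 works (last occupied day: Sat): for example Triage=Sat; QA=Mon; Scope=Mon; Package=Mon; Design=Wed.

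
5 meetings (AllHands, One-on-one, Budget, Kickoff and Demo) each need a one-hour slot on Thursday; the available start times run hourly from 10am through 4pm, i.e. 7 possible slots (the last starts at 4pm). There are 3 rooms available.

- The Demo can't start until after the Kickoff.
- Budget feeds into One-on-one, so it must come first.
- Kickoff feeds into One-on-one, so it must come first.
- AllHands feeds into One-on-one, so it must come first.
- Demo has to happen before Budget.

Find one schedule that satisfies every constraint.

Budget=12pm, Kickoff=10am, AllHands=10am, Demo=11am, One-on-one=1pm

Checking: Kickoff(10am) before One-on-one(1pm); AllHands(10am) before One-on-one(1pm); Kickoff(10am) before Demo(11am); Budget(12pm) before One-on-one(1pm); Demo(11am) before Budget(12pm); max 2 per slot (cap 3).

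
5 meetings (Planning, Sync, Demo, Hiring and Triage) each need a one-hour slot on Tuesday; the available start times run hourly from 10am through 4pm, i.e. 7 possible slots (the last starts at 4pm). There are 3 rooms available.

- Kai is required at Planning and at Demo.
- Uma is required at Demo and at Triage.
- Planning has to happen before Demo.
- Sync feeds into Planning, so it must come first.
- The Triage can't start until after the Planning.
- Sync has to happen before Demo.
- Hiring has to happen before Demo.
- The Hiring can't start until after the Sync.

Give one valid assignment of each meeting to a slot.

Sync -> 10am, Demo -> 12pm, Hiring -> 11am, Triage -> 1pm, Planning -> 11am

Checking: Planning(11am) before Triage(1pm); Sync(10am) before Planning(11am); Sync(10am) before Demo(12pm); Sync(10am) before Hiring(11am); Hiring(11am) before Demo(12pm); Planning(11am) before Demo(12pm); Planning(11am) != Demo(12pm); Demo(12pm) != Triage(1pm); max 2 per slot (cap 3).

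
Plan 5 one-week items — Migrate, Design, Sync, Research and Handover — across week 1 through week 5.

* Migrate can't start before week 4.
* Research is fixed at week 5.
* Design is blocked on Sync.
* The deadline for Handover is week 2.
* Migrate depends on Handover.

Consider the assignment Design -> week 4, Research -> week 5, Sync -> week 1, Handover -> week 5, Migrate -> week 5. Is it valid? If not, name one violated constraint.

Migrate depends on Handover — violated.
Design is blocked on Sync — holds.
The deadline for Handover is week 2 — violated.
Research is fixed at week 5 — holds.
Migrate can't start before week 4 — holds.

No — it violates: The deadline for Handover is week 2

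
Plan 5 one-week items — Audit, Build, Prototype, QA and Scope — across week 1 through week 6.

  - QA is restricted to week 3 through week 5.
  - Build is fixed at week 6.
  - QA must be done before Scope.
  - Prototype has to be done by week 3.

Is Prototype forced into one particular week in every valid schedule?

Prototype can be week 1 (e.g. QA=week 3, Build=week 6, Audit=week 1, Prototype=week 1, Scope=week 4) or week 2 (e.g. Audit=week 1; Build=week 6; Prototype=week 2; Scope=week 4; QA=week 3).

No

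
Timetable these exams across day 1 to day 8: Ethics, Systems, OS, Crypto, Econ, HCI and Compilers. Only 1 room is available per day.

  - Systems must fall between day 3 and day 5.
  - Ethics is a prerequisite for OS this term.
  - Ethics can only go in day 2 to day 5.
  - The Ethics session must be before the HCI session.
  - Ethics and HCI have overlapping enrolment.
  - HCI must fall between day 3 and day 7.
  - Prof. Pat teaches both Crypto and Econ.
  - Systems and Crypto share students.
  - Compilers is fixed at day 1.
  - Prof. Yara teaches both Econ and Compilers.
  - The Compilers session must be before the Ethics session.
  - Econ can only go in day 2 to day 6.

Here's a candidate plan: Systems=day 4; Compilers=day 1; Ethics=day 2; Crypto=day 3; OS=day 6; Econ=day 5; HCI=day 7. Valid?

Yes, all constraints hold

Only 1 room is available per day — holds.
The Ethics session must be before the HCI session — holds.
The Compilers session must be before the Ethics session — holds.
Ethics and HCI have overlapping enrolment — holds.
Econ can only go in day 2 to day 6 — holds.
Ethics can only go in day 2 to day 5 — holds.
Systems and Crypto share students — holds.
HCI must fall between day 3 and day 7 — holds.
Prof. Pat teaches both Crypto and Econ — holds.
Ethics is a prerequisite for OS this term — holds.
Prof. Yara teaches both Econ and Compilers — holds.
Compilers is fixed at day 1 — holds.
Systems must fall between day 3 and day 5 — holds.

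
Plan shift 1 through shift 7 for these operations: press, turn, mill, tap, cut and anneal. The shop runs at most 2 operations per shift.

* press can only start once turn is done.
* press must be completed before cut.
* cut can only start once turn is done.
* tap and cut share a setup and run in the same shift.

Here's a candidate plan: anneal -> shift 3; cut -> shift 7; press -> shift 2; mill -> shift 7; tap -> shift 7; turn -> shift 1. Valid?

tap and cut share a setup and run in the same shift — holds.
cut can only start once turn is done — holds.
press can only start once turn is done — holds.
press must be completed before cut — holds.
The shop runs at most 2 operations per shift — violated.

No — it violates: The shop runs at most 2 operations per shift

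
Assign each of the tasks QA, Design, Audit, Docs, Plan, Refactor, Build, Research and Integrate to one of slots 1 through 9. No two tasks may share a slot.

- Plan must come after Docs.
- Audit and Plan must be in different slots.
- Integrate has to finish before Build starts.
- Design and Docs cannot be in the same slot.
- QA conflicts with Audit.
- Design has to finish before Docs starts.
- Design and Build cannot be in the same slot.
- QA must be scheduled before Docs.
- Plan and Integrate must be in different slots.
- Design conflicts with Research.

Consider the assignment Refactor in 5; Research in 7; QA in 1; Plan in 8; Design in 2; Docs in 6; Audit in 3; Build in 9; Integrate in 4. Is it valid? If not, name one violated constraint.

Yes, all constraints hold

Plan must come after Docs — holds.
Design and Build cannot be in the same slot — holds.
Audit and Plan must be in different slots — holds.
Integrate has to finish before Build starts — holds.
Plan and Integrate must be in different slots — holds.
No two tasks may share a slot — holds.
QA must be scheduled before Docs — holds.
Design and Docs cannot be in the same slot — holds.
Design conflicts with Research — holds.
QA conflicts with Audit — holds.
Design has to finish before Docs starts — holds.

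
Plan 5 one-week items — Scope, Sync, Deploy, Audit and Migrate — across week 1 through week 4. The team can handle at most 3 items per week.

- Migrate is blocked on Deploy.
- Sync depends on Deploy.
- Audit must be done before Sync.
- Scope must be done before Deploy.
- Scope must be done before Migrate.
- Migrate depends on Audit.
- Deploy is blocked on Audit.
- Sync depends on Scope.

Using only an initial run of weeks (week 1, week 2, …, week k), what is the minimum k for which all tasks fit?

3

The precedence chain requires at least 3 distinct weeks.
With at most 3 per week and 5 tasks, at least 2 weeks are needed.
3 works (last occupied week: week 3): for example Scope=week 1; Audit=week 1; Deploy=week 2; Migrate=week 3; Sync=week 3.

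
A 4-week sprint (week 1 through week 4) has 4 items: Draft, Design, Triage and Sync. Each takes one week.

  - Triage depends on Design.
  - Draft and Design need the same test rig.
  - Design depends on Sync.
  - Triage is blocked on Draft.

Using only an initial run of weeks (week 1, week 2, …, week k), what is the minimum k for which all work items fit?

The precedence chain requires at least 3 distinct weeks.
3 works (last occupied week: week 3): for example Sync in week 1, Draft in week 1, Triage in week 3, Design in week 2.

3 weeks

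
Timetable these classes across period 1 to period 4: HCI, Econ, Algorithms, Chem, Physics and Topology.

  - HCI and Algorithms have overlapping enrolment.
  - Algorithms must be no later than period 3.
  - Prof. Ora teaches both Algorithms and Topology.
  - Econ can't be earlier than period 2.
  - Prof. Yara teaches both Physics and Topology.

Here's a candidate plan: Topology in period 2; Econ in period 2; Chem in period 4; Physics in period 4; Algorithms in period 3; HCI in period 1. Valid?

Valid

Econ can't be earlier than period 2 — holds.
Prof. Yara teaches both Physics and Topology — holds.
HCI and Algorithms have overlapping enrolment — holds.
Algorithms must be no later than period 3 — holds.
Prof. Ora teaches both Algorithms and Topology — holds.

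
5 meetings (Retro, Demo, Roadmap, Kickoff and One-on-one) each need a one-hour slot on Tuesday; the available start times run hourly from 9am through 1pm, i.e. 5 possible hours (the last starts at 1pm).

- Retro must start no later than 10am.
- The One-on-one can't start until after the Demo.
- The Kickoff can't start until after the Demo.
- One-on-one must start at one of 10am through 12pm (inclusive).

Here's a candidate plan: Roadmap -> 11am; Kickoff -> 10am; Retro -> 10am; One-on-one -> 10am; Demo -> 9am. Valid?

The Kickoff can't start until after the Demo — holds.
The One-on-one can't start until after the Demo — holds.
One-on-one must start at one of 10am through 12pm (inclusive) — holds.
Retro must start no later than 10am — holds.

Valid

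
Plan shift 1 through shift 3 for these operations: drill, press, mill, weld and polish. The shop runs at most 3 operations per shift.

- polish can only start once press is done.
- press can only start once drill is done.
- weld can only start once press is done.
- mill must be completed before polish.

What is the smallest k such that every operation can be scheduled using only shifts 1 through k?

3

The precedence chain requires at least 3 distinct shifts.
With at most 3 per shift and 5 operations, at least 2 shifts are needed.
3 works (last occupied shift: shift 3): for example mill -> shift 1, drill -> shift 1, polish -> shift 3, weld -> shift 3, press -> shift 2.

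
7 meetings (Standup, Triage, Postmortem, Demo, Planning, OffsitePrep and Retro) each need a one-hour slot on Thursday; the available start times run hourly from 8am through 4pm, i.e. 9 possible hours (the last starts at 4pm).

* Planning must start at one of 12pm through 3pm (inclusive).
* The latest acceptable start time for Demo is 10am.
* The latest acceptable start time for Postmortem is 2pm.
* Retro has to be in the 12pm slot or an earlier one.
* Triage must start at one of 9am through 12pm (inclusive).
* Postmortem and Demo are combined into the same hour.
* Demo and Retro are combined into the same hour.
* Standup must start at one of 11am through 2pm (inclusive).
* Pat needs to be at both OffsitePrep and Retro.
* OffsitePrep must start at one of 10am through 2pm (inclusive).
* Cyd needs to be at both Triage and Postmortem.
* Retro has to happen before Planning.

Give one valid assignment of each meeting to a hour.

Retro in 8am, Standup in 11am, Triage in 9am, Postmortem in 8am, OffsitePrep in 10am, Planning in 12pm, Demo in 8am

Checking: Retro(8am) before Planning(12pm); OffsitePrep(10am) != Retro(8am); Triage(9am) != Postmortem(8am); Postmortem = Demo = 8am; Demo = Retro = 8am; Standup=11am in [11am,2pm]; Retro=8am in [8am,12pm]; Postmortem=8am in [8am,2pm]; Triage=9am in [9am,12pm]; Demo=8am in [8am,10am]; Planning=12pm in [12pm,3pm]; OffsitePrep=10am in [10am,2pm].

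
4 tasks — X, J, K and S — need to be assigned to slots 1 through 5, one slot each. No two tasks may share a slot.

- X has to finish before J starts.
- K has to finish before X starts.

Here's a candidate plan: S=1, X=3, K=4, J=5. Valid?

K has to finish before X starts — violated.
X has to finish before J starts — holds.
No two tasks may share a slot — holds.

Invalid. K has to finish before X starts.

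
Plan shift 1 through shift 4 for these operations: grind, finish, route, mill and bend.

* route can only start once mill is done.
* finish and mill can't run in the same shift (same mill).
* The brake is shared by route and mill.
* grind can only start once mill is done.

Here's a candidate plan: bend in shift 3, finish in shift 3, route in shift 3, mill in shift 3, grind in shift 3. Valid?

No — it violates: finish and mill can't run in the same shift (same mill)

finish and mill can't run in the same shift (same mill) — violated.
route can only start once mill is done — violated.
grind can only start once mill is done — violated.
The brake is shared by route and mill — violated.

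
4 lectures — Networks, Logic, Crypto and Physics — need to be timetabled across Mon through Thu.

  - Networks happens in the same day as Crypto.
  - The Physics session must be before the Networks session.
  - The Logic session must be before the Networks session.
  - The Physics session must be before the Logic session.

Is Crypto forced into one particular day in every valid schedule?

No

Crypto can be Wed (e.g. Networks in Wed, Crypto in Wed, Logic in Tue, Physics in Mon) or Thu (e.g. Logic -> Tue; Networks -> Thu; Crypto -> Thu; Physics -> Mon).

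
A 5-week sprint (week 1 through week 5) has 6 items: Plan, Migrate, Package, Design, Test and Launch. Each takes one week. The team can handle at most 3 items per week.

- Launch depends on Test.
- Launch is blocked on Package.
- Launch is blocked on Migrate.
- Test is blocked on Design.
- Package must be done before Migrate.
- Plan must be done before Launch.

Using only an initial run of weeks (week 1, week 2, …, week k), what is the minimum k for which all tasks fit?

3

The precedence chain requires at least 3 distinct weeks.
With at most 3 per week and 6 tasks, at least 2 weeks are needed.
3 works (last occupied week: week 3): for example Plan=week 1; Package=week 1; Design=week 1; Test=week 2; Launch=week 3; Migrate=week 2.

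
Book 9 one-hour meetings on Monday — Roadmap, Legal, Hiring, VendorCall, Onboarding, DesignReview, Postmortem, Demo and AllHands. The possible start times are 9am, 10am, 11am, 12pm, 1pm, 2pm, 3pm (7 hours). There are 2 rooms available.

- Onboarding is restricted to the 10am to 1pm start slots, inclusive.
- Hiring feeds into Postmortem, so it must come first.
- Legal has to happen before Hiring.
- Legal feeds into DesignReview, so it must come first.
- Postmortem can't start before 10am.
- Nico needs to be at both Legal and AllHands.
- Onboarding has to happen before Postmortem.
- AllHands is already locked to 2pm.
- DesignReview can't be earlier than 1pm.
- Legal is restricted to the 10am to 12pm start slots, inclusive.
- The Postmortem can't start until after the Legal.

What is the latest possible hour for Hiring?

Precedence pushes Hiring to at least 11am; downstream work caps Hiring at 2pm.
Hiring at 2pm is achievable: Roadmap -> 9am, Hiring -> 2pm, Demo -> 11am, Postmortem -> 3pm, Onboarding -> 10am, VendorCall -> 9am, Legal -> 10am, DesignReview -> 1pm, AllHands -> 2pm.

2pm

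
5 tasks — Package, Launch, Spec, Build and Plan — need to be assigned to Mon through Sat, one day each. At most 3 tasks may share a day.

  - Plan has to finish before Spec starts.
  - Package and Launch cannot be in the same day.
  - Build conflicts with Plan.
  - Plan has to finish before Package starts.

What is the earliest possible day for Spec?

Precedence pushes Spec to at least Tue.
Spec at Tue is achievable: Launch -> Mon, Package -> Tue, Spec -> Tue, Build -> Tue, Plan -> Mon.

Tue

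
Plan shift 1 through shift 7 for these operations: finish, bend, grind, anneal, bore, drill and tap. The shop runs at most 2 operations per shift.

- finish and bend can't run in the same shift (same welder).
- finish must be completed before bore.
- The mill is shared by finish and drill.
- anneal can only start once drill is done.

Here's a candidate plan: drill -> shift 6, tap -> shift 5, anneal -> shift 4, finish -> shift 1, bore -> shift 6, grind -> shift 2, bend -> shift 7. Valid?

No — it violates: anneal can only start once drill is done

anneal can only start once drill is done — violated.
The mill is shared by finish and drill — holds.
The shop runs at most 2 operations per shift — holds.
finish must be completed before bore — holds.
finish and bend can't run in the same shift (same welder) — holds.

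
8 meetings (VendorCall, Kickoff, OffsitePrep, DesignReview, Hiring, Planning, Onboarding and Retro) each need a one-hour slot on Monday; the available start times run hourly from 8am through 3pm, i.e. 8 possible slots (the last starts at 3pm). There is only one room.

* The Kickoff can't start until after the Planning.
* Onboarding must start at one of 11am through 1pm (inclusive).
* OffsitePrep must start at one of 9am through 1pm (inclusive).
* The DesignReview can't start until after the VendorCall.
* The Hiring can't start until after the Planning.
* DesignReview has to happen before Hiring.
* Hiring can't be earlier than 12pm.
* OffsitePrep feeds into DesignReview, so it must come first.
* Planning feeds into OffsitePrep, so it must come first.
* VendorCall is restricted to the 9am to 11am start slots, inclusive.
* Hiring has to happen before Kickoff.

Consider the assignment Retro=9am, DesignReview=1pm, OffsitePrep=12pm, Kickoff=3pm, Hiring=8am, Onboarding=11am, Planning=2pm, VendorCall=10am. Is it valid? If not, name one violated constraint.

VendorCall is restricted to the 9am to 11am start slots, inclusive — holds.
There is only one room — holds.
OffsitePrep must start at one of 9am through 1pm (inclusive) — holds.
Planning feeds into OffsitePrep, so it must come first — violated.
Onboarding must start at one of 11am through 1pm (inclusive) — holds.
The Kickoff can't start until after the Planning — holds.
Hiring has to happen before Kickoff — holds.
OffsitePrep feeds into DesignReview, so it must come first — holds.
DesignReview has to happen before Hiring — violated.
The Hiring can't start until after the Planning — violated.
The DesignReview can't start until after the VendorCall — holds.
Hiring can't be earlier than 12pm — violated.

Invalid. The Hiring can't start until after the Planning.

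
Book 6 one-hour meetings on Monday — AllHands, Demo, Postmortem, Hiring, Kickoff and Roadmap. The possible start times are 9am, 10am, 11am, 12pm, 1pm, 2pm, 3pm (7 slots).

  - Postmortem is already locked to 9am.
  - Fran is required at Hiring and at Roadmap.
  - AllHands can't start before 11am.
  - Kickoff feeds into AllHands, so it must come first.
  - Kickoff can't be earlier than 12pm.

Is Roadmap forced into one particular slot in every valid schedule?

Roadmap can be 9am (e.g. AllHands=1pm; Postmortem=9am; Kickoff=12pm; Demo=9am; Hiring=10am; Roadmap=9am) or 10am (e.g. Kickoff in 12pm, Demo in 9am, Postmortem in 9am, Hiring in 9am, AllHands in 1pm, Roadmap in 10am).

No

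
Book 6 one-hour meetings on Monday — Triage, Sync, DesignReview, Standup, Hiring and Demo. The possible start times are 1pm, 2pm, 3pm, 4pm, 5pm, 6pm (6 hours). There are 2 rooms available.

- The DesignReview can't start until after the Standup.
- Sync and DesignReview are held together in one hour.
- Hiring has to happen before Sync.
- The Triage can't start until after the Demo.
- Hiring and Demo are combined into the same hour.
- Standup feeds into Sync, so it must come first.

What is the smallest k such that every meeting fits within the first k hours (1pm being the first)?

3

The precedence chain requires at least 2 distinct hours.
With at most 2 per hour and 6 meetings, at least 3 hours are needed.
3 works (last occupied hour: 3pm): for example Standup -> 2pm; Hiring -> 1pm; Demo -> 1pm; Triage -> 2pm; DesignReview -> 3pm; Sync -> 3pm.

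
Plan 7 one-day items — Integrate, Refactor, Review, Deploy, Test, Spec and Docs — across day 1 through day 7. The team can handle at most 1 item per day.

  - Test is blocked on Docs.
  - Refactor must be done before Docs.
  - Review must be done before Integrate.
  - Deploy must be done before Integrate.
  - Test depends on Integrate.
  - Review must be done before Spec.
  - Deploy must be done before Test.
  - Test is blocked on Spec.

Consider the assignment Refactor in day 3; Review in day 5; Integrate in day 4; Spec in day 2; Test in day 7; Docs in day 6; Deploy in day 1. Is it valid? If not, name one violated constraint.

Test is blocked on Docs — holds.
Refactor must be done before Docs — holds.
The team can handle at most 1 item per day — holds.
Review must be done before Integrate — violated.
Test depends on Integrate — holds.
Deploy must be done before Integrate — holds.
Test is blocked on Spec — holds.
Deploy must be done before Test — holds.
Review must be done before Spec — violated.

No — it violates: Review must be done before Spec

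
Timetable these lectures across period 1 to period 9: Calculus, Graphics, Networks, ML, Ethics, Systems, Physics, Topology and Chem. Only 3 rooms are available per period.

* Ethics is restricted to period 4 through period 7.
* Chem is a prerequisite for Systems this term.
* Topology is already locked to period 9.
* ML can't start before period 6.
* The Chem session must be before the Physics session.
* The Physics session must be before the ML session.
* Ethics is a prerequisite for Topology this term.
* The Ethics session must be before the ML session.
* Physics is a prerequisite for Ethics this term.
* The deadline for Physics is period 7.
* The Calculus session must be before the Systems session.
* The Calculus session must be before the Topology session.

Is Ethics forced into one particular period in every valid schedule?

Ethics can be period 4 (e.g. Systems in period 2, Graphics in period 1, ML in period 6, Ethics in period 4, Topology in period 9, Physics in period 2, Chem in period 1, Networks in period 2, Calculus in period 1) or period 5 (e.g. Topology in period 9, Calculus in period 1, Graphics in period 1, ML in period 6, Networks in period 2, Chem in period 1, Systems in period 2, Physics in period 2, Ethics in period 5).

No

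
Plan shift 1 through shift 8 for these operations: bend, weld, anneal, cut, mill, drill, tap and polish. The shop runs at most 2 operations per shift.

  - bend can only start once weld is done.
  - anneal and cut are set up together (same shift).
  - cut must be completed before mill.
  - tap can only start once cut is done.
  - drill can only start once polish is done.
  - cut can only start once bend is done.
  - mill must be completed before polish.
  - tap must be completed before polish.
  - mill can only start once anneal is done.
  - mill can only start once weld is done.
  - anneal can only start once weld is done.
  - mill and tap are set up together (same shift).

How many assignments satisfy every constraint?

Splitting on bend: it can be shift 2 (15), shift 3 (10), shift 4 (3). Listing each branch's schedules as (weld, anneal, cut, mill, drill, tap, polish) by shift number:
bend=shift 2: (1,3,3,4,6,4,5) (1,3,3,4,7,4,5) (1,3,3,4,7,4,6) (1,3,3,4,8,4,5) (1,3,3,4,8,4,6) (1,3,3,4,8,4,7) (1,3,3,5,7,5,6) (1,3,3,5,8,5,6) (1,3,3,5,8,5,7) (1,3,3,6,8,6,7) (1,4,4,5,7,5,6) (1,4,4,5,8,5,6) (1,4,4,5,8,5,7) (1,4,4,6,8,6,7) (1,5,5,6,8,6,7) — 15.
bend=shift 3: (1,4,4,5,7,5,6) (1,4,4,5,8,5,6) (1,4,4,5,8,5,7) (1,4,4,6,8,6,7) (1,5,5,6,8,6,7) (2,4,4,5,7,5,6) (2,4,4,5,8,5,6) (2,4,4,5,8,5,7) (2,4,4,6,8,6,7) (2,5,5,6,8,6,7) — 10.
bend=shift 4: (1,5,5,6,8,6,7) (2,5,5,6,8,6,7) (3,5,5,6,8,6,7) — 3.
Summing: 15 + 10 + 3 = 28.

28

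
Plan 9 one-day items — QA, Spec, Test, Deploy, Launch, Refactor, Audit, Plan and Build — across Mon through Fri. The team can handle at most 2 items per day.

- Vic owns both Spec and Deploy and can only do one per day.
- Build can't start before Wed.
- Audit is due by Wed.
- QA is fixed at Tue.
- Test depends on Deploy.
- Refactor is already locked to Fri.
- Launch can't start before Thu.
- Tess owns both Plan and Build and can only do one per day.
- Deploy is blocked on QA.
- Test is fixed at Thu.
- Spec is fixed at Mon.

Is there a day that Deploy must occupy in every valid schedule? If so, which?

Wed

QA is fixed at Tue and must come before Deploy, so Deploy is at least Wed.
Test is fixed at Thu and must come after Deploy, so Deploy is at most Wed.
So Deploy must be Wed.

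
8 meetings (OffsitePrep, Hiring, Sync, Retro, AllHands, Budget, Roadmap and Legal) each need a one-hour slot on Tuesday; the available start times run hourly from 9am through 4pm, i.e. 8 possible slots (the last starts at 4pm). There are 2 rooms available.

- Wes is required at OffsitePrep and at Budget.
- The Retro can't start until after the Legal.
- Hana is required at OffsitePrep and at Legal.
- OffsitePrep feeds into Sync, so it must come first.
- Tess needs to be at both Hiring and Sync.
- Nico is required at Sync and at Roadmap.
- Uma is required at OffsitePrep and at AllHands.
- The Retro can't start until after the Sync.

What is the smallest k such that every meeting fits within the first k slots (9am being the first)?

The precedence chain requires at least 3 distinct slots.
With at most 2 per slot and 8 meetings, at least 4 slots are needed.
4 works (last occupied slot: 12pm): for example Sync=10am, Roadmap=12pm, Budget=12pm, OffsitePrep=9am, Retro=11am, Legal=10am, Hiring=9am, AllHands=11am.

4 slots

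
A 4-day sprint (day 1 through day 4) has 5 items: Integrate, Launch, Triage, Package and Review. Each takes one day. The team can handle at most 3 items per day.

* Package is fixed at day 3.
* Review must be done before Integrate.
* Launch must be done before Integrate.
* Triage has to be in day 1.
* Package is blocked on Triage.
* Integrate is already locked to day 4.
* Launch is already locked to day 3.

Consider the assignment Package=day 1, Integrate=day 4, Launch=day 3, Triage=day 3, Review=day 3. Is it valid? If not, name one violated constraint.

No — it violates: Package is blocked on Triage

Integrate is already locked to day 4 — holds.
Launch is already locked to day 3 — holds.
Triage has to be in day 1 — violated.
Launch must be done before Integrate — holds.
Package is blocked on Triage — violated.
Package is fixed at day 3 — violated.
The team can handle at most 3 items per day — holds.
Review must be done before Integrate — holds.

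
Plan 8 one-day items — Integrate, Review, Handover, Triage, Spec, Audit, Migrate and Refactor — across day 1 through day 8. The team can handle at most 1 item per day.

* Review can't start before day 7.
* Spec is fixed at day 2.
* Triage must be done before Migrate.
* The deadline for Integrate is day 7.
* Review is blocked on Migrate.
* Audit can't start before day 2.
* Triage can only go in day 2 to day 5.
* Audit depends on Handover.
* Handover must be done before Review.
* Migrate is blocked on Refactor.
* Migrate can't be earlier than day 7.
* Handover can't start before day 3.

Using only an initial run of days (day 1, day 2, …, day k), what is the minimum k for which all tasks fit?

The precedence chain requires at least 3 distinct days.
With at most 1 per day and 8 tasks, at least 8 days are needed.
Propagating the time windows through the other constraints, Review can't land before day 8, so the schedule must run through at least day 8.
8 works (last occupied day: day 8): for example Audit in day 5, Refactor in day 6, Triage in day 3, Integrate in day 1, Spec in day 2, Migrate in day 7, Handover in day 4, Review in day 8.

8 days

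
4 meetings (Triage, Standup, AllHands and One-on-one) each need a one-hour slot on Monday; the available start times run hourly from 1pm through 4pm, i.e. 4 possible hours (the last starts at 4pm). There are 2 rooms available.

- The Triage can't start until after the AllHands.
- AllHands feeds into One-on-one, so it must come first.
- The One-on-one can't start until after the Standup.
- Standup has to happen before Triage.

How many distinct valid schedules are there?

26

Splitting on Triage: it can be 2pm (3), 3pm (9), 4pm (14). Listing each branch's schedules as (Standup, AllHands, One-on-one):
Triage=2pm: (1pm,1pm,2pm) (1pm,1pm,3pm) (1pm,1pm,4pm) — 3.
Triage=3pm: (1pm,1pm,2pm) (1pm,1pm,3pm) (1pm,1pm,4pm) (1pm,2pm,3pm) (1pm,2pm,4pm) (2pm,1pm,3pm) (2pm,1pm,4pm) (2pm,2pm,3pm) (2pm,2pm,4pm) — 9.
Triage=4pm: (1pm,1pm,2pm) (1pm,1pm,3pm) (1pm,1pm,4pm) (1pm,2pm,3pm) (1pm,2pm,4pm) (1pm,3pm,4pm) (2pm,1pm,3pm) (2pm,1pm,4pm) (2pm,2pm,3pm) (2pm,2pm,4pm) (2pm,3pm,4pm) (3pm,1pm,4pm) (3pm,2pm,4pm) (3pm,3pm,4pm) — 14.
Summing: 3 + 9 + 14 = 26.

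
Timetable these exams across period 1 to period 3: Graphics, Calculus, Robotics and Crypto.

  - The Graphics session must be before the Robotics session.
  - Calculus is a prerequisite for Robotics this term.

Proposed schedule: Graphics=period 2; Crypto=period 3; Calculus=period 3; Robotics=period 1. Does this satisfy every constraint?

No — it violates: Calculus is a prerequisite for Robotics this term

Calculus is a prerequisite for Robotics this term — violated.
The Graphics session must be before the Robotics session — violated.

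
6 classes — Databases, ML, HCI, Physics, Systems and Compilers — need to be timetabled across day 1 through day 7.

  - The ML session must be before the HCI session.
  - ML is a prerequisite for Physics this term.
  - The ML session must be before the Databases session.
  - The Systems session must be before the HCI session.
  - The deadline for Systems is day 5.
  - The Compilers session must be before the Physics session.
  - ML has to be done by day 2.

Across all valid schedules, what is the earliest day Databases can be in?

day 2

Precedence pushes Databases to at least day 2.
Databases at day 2 is achievable: Databases -> day 2, Systems -> day 1, Physics -> day 2, Compilers -> day 1, HCI -> day 2, ML -> day 1.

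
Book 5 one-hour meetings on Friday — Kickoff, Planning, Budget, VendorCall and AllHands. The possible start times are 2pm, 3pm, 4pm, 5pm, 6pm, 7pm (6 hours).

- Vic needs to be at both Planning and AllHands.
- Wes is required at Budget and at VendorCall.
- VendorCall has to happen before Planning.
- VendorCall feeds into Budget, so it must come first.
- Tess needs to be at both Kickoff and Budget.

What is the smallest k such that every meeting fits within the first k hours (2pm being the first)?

The precedence chain requires at least 2 distinct hours.
2 works (last occupied hour: 3pm): for example AllHands in 2pm, Planning in 3pm, VendorCall in 2pm, Budget in 3pm, Kickoff in 2pm.

2 hours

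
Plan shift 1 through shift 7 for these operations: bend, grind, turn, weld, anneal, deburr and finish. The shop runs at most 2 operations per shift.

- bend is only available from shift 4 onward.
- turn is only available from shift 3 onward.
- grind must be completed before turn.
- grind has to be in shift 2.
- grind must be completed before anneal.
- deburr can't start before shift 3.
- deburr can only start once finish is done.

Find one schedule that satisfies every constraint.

deburr in shift 3; bend in shift 4; weld in shift 1; grind in shift 2; turn in shift 3; anneal in shift 4; finish in shift 1

Checking: finish(shift 1) before deburr(shift 3); grind(shift 2) before anneal(shift 4); grind(shift 2) before turn(shift 3); grind=shift 2 in [shift 2,shift 2]; turn=shift 3 in [shift 3,shift 7]; bend=shift 4 in [shift 4,shift 7]; deburr=shift 3 in [shift 3,shift 7]; max 2 per shift (cap 2).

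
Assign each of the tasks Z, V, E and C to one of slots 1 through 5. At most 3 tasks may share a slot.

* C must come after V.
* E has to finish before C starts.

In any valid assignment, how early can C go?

2

Precedence pushes C to at least 2.
C at 2 is achievable: V in 1, E in 1, Z in 1, C in 2.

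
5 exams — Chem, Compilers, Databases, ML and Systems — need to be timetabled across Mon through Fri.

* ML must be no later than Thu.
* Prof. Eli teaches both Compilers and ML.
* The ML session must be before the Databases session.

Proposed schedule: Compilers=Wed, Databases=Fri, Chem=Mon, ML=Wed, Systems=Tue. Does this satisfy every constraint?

The ML session must be before the Databases session — holds.
Prof. Eli teaches both Compilers and ML — violated.
ML must be no later than Thu — holds.

Invalid. Prof. Eli teaches both Compilers and ML.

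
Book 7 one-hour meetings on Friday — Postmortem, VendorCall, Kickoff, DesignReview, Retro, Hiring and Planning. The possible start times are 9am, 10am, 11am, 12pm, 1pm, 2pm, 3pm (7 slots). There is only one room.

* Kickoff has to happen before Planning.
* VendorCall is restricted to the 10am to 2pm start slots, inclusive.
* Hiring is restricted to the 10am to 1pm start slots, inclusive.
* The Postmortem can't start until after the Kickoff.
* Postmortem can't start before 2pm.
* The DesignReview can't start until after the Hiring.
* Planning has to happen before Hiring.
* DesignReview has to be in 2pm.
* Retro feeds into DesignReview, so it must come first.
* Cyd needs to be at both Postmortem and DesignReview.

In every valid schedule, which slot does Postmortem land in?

Postmortem's window is 2pm–3pm.
DesignReview is fixed at 2pm, and Postmortem can't share a slot with DesignReview.
So Postmortem must be 3pm.

3pm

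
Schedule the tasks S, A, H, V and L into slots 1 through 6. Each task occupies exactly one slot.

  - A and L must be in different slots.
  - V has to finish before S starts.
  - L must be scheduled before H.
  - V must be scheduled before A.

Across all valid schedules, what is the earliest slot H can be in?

2

Precedence pushes H to at least 2.
H at 2 is achievable: V -> 1, A -> 2, H -> 2, S -> 2, L -> 1.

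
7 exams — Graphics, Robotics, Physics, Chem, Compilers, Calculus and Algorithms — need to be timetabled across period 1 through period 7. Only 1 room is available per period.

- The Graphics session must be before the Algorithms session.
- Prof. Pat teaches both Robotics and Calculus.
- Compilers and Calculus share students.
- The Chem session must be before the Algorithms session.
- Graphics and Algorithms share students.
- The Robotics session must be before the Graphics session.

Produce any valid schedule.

Calculus -> period 7; Physics -> period 5; Chem -> period 3; Graphics -> period 2; Robotics -> period 1; Compilers -> period 6; Algorithms -> period 4

Checking: Chem(period 3) before Algorithms(period 4); Robotics(period 1) before Graphics(period 2); Graphics(period 2) before Algorithms(period 4); Compilers(period 6) != Calculus(period 7); Graphics(period 2) != Algorithms(period 4); Robotics(period 1) != Calculus(period 7); max 1 per period (cap 1).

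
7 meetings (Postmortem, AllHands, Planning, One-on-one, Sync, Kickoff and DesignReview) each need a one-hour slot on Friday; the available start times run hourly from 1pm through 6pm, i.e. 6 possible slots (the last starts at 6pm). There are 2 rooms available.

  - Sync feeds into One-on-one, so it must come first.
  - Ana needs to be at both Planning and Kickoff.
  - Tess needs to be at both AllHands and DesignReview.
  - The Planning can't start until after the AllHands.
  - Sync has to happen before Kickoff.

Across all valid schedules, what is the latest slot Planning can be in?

6pm

Precedence pushes Planning to at least 2pm.
Planning at 6pm is achievable: AllHands in 1pm, Postmortem in 3pm, One-on-one in 2pm, Sync in 1pm, Planning in 6pm, DesignReview in 3pm, Kickoff in 2pm.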